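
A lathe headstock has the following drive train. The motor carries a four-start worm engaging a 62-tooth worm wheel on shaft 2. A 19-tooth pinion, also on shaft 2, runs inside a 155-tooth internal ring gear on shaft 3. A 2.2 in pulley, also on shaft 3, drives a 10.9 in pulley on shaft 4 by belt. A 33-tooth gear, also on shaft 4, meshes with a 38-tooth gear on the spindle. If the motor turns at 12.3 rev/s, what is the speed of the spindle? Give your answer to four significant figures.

0.01705 rev/s

worm 62/4 = 15.5 → 12.3/15.5 = 0.79355 rev/s
internal gear 155/19 = 8.1579 → 0.79355/8.1579 = 0.097274 rev/s
belt 10.9/2.2 = 4.9545 → 0.097274/4.9545 = 0.019633 rev/s
gear mesh 38/33 = 1.1515 → 0.019633/1.1515 = 0.01705 rev/s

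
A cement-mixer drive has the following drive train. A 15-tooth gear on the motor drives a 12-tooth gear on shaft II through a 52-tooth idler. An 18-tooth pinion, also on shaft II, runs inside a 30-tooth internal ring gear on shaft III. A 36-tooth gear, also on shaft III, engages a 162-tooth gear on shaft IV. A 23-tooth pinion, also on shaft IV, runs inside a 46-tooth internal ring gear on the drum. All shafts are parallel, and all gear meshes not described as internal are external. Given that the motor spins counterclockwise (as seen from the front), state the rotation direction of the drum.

the motor → shaft II: driver → idler → driven is 2 external meshes, 2 reversals → CCW.
shaft II → shaft III: internal mesh, same direction → CCW.
shaft III → shaft IV: external mesh, 1 reversal → CW.
shaft IV → the drum: internal mesh, same direction → CW.
3 reversals in total — an odd number — so the drum turns opposite to the motor.

clockwise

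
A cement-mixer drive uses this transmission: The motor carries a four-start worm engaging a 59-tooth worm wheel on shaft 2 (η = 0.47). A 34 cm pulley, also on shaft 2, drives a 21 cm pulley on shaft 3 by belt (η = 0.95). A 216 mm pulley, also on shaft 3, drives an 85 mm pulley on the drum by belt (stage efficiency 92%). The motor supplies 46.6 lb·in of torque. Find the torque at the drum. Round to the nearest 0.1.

68.6 lb·in

Worm: ratio = 59/4 = 14.75; torque at shaft 2 = 46.6 × 14.75 × 0.47 = 323.05 lb·in.
Belt: ratio = 21/34 = 0.61765; torque at shaft 3 = 323.05 × 0.61765 × 0.95 = 189.56 lb·in.
Belt: ratio = 85/216 = 0.39352; torque at the drum = 189.56 × 0.39352 × 0.92 = 68.627 lb·in.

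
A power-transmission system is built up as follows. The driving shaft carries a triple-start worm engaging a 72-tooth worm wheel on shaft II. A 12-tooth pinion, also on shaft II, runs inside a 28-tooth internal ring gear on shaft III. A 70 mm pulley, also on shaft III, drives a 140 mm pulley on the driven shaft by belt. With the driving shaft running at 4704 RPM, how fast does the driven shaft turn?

42 RPM

Worm: ratio = 72/3 = 24, so shaft II turns at 4704 / 24 = 196 RPM.
Internal gear: ratio = 28/12 = 2.3333, so shaft III turns at 196 / 2.3333 = 84 RPM.
Belt: ratio = 140/70 = 2, so the driven shaft turns at 84 / 2 = 42 RPM.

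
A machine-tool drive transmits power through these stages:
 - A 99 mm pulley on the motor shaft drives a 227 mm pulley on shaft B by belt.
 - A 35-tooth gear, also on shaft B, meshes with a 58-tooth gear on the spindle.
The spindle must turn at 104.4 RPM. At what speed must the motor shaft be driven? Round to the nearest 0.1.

Overall ratio R = 2.2929 × 1.6571 = 3.7997.
Required input speed = output speed × R = 104.4 × 3.7997 = 396.69 RPM.

396.7 RPM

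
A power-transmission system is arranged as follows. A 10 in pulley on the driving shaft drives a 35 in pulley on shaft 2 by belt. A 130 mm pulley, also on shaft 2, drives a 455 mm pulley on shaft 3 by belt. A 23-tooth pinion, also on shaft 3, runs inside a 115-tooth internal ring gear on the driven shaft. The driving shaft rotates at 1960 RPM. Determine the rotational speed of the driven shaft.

belt 35/10 = 3.5 → 1960/3.5 = 560 RPM
belt 455/130 = 3.5 → 560/3.5 = 160 RPM
internal gear 115/23 = 5 → 160/5 = 32 RPM

32 RPM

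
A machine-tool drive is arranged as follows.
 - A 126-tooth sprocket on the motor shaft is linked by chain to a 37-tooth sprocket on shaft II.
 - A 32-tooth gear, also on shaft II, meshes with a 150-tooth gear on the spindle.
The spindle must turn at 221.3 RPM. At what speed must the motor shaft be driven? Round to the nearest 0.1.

Overall ratio R = 0.29365 × 4.6875 = 1.3765.
Required input speed = output speed × R = 221.3 × 1.3765 = 304.62 RPM.

304.6 RPM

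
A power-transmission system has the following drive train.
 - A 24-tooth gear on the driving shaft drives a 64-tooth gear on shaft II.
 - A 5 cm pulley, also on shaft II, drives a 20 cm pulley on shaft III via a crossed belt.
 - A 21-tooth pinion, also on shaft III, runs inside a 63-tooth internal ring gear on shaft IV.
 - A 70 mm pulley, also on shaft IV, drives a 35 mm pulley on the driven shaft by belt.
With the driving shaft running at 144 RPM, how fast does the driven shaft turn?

9 RPM

the driving shaft → shaft II (gear mesh, 64/24): 144 ÷ 2.6667 = 54 RPM
shaft II → shaft III (belt, 20/5): 54 ÷ 4 = 13.5 RPM
shaft III → shaft IV (internal gear, 63/21): 13.5 ÷ 3 = 4.5 RPM
shaft IV → the driven shaft (belt, 35/70): 4.5 ÷ 0.5 = 9 RPM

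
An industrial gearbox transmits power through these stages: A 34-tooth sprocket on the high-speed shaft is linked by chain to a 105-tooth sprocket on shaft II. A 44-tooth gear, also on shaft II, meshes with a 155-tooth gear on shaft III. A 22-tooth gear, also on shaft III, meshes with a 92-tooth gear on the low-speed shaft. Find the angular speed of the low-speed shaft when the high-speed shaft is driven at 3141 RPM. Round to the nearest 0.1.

69.0 RPM

Chain: ratio = 105/34 = 3.0882, so shaft II turns at 3141 / 3.0882 = 1017.1 RPM.
Gear mesh: ratio = 155/44 = 3.5227, so shaft III turns at 1017.1 / 3.5227 = 288.72 RPM.
Gear mesh: ratio = 92/22 = 4.1818, so the low-speed shaft turns at 288.72 / 4.1818 = 69.042 RPM.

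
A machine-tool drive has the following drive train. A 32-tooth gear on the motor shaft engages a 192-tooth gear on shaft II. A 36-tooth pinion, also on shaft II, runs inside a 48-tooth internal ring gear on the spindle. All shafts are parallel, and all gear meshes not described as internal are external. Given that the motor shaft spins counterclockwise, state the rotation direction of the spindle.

the motor shaft → shaft II: external mesh, 1 reversal → CW.
shaft II → the spindle: internal mesh, same direction → CW.
1 reversal in total — an odd number — so the spindle turns opposite to the motor shaft.

clockwise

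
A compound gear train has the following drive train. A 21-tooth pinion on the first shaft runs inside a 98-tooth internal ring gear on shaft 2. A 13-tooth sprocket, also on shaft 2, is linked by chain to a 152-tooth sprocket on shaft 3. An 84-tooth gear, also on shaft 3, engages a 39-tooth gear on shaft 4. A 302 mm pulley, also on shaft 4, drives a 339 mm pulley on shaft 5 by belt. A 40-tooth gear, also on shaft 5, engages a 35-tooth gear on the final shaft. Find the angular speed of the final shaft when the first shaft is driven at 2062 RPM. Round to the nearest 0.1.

the first shaft → shaft 2 (internal gear, 98/21): 2062 ÷ 4.6667 = 441.86 RPM
shaft 2 → shaft 3 (chain, 152/13): 441.86 ÷ 11.692 = 37.79 RPM
shaft 3 → shaft 4 (gear mesh, 39/84): 37.79 ÷ 0.46429 = 81.395 RPM
shaft 4 → shaft 5 (belt, 339/302): 81.395 ÷ 1.1225 = 72.511 RPM
shaft 5 → the final shaft (gear mesh, 35/40): 72.511 ÷ 0.875 = 82.87 RPM

82.9 RPM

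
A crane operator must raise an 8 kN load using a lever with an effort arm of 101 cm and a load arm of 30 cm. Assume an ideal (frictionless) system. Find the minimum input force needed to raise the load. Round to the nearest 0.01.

Lever MA = effort arm / load arm = 101/30 = 3.3667.
Effort = load / MA = 8 / 3.3667 = 2.3762 kN.

2.38 kN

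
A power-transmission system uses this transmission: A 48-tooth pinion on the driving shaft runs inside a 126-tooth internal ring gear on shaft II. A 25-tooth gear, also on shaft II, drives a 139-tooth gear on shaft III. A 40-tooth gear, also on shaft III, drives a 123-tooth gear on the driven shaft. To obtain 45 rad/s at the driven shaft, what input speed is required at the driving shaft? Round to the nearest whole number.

Overall ratio R = 2.625 × 5.56 × 3.075 = 44.88.
Required input speed = output speed × R = 45 × 44.88 = 2019.6 rad/s.

2020 rad/s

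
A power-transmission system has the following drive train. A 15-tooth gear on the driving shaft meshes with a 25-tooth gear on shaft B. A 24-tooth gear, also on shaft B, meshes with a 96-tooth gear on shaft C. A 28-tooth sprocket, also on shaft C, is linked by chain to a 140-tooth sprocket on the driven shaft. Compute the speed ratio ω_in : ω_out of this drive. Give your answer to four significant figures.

33.33

Each stage contributes driven/driver: gear mesh 25/15 = 1.6667, gear mesh 96/24 = 4, chain 140/28 = 5.
Overall: 1.6667 × 4 × 5 = 33.333.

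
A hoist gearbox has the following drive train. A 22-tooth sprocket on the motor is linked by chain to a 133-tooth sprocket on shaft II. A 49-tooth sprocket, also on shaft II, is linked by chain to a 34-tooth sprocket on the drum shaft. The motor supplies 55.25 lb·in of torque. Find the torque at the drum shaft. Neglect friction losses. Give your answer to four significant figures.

After the chain (133/22): 55.25 × 6.0455 = 334.01 lb·in
After the chain (34/49): 334.01 × 0.69388 = 231.76 lb·in

231.8 lb·in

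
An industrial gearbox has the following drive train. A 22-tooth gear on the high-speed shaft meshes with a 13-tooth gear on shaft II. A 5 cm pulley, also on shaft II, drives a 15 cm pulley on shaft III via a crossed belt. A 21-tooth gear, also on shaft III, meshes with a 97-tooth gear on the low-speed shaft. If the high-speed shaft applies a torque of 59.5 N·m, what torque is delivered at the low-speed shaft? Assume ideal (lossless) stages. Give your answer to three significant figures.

487 N·m

Gear mesh: ratio = 13/22 = 0.59091; torque at shaft II = 59.5 × 0.59091 = 35.159 N·m.
Belt: ratio = 15/5 = 3; torque at shaft III = 35.159 × 3 = 105.48 N·m.
Gear mesh: ratio = 97/21 = 4.619; torque at the low-speed shaft = 105.48 × 4.619 = 487.2 N·m.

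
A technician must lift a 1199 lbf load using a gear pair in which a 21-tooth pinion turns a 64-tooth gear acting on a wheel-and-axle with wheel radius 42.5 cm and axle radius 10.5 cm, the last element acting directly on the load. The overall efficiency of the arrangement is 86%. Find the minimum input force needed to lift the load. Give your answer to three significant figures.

113 lbf

Gear pair MA = 64/21 = 3.0476.
Wheel-and-axle MA = R/r = 42.5/10.5 = 4.0476.
Combined ideal MA = 3.0476 × 4.0476 = 12.336.
Actual MA = 12.336 × 0.86 = 10.609.
Effort = load / actual MA = 1199 / 10.609 = 113.02 lbf.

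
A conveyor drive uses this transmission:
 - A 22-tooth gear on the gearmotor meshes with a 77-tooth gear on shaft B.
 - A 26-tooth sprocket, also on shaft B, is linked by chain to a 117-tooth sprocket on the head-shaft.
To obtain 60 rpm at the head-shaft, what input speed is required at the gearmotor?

Overall ratio R = 3.5 × 4.5 = 15.75.
Required input speed = output speed × R = 60 × 15.75 = 945 rpm.

945 rpm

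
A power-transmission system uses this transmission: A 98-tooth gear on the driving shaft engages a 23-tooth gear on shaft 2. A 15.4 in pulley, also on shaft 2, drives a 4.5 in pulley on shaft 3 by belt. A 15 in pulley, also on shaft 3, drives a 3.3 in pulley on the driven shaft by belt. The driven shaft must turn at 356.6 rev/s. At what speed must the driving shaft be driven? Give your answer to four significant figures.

5.380 rev/s

Overall ratio R = 0.23469 × 0.29221 × 0.22 = 0.015087.
Required input speed = output speed × R = 356.6 × 0.015087 = 5.3802 rev/s.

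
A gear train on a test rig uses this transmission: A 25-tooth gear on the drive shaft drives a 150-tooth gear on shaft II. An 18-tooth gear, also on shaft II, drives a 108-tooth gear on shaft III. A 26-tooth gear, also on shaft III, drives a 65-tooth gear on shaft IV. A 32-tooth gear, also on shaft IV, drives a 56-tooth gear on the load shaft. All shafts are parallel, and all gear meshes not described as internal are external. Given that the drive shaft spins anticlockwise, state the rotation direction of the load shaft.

the drive shaft → shaft II: external mesh, 1 reversal → CW.
shaft II → shaft III: external mesh, 1 reversal → CCW.
shaft III → shaft IV: external mesh, 1 reversal → CW.
shaft IV → the load shaft: external mesh, 1 reversal → CCW.
4 reversals in total — an even number — so the load shaft turns the same way as the drive shaft.

anticlockwise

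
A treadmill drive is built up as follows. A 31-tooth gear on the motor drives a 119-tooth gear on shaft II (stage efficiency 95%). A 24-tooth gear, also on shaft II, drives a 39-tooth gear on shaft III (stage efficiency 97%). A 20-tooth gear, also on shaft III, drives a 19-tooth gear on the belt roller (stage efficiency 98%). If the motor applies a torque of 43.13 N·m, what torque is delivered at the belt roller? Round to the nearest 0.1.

230.8 N·m

After the gear mesh (119/31): 43.13 × 3.8387 × 0.95 = 157.29 N·m
After the gear mesh (39/24): 157.29 × 1.625 × 0.97 = 247.92 N·m
After the gear mesh (19/20): 247.92 × 0.95 × 0.98 = 230.81 N·m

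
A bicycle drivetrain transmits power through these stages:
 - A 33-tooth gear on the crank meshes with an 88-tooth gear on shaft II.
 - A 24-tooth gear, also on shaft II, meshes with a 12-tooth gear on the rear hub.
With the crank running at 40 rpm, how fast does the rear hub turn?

Gear mesh: ratio = 88/33 = 2.6667, so shaft II turns at 40 / 2.6667 = 15 rpm.
Gear mesh: ratio = 12/24 = 0.5, so the rear hub turns at 15 / 0.5 = 30 rpm.

30 rpm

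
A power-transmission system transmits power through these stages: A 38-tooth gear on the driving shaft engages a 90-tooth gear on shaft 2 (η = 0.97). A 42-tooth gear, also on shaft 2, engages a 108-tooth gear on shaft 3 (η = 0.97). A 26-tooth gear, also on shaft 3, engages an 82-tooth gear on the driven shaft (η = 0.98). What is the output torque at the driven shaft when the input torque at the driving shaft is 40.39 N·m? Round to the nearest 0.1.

715.3 N·m

After the gear mesh (90/38): 40.39 × 2.3684 × 0.97 = 92.791 N·m
After the gear mesh (108/42): 92.791 × 2.5714 × 0.97 = 231.45 N·m
After the gear mesh (82/26): 231.45 × 3.1538 × 0.98 = 715.35 N·m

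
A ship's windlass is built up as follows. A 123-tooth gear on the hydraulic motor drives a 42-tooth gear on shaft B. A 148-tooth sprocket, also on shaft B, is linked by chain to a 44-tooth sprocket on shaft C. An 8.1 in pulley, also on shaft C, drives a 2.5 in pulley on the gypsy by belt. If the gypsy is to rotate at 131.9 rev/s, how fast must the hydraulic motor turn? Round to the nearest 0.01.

Overall ratio R = 0.34146 × 0.2973 × 0.30864 = 0.031332.
Required input speed = output speed × R = 131.9 × 0.031332 = 4.1327 rev/s.

4.13 rev/s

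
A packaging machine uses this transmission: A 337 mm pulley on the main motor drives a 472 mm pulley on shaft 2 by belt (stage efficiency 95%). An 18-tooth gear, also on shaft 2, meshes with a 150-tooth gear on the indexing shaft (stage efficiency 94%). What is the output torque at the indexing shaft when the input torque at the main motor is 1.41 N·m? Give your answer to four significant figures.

14.70 N·m

Belt: ratio = 472/337 = 1.4006; torque at shaft 2 = 1.41 × 1.4006 × 0.95 = 1.8761 N·m.
Gear mesh: ratio = 150/18 = 8.3333; torque at the indexing shaft = 1.8761 × 8.3333 × 0.94 = 14.696 N·m.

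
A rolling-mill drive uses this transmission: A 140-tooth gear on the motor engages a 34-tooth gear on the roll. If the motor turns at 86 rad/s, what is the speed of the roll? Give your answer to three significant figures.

354 rad/s

Gear mesh: ratio = 34/140 = 0.24286, so the roll turns at 86 / 0.24286 = 354.12 rad/s.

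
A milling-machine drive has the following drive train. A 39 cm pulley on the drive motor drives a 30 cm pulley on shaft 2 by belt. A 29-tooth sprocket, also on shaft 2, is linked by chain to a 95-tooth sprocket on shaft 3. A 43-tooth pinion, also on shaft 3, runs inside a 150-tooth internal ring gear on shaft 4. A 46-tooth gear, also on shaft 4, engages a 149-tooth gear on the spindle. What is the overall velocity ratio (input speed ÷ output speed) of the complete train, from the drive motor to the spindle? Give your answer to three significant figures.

28.5

Each stage contributes driven/driver: belt 30/39 = 0.76923, chain 95/29 = 3.2759, internal gear 150/43 = 3.4884, gear mesh 149/46 = 3.2391.
Overall: 0.76923 × 3.2759 × 3.4884 × 3.2391 = 28.473.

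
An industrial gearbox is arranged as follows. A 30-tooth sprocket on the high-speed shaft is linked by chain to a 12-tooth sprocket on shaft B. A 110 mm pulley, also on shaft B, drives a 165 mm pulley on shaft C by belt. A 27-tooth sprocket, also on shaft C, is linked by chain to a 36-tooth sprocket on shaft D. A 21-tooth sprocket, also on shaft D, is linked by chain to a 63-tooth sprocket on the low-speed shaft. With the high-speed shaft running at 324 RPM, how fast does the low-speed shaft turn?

the high-speed shaft → shaft B (chain, 12/30): 324 ÷ 0.4 = 810 RPM
shaft B → shaft C (belt, 165/110): 810 ÷ 1.5 = 540 RPM
shaft C → shaft D (chain, 36/27): 540 ÷ 1.3333 = 405 RPM
shaft D → the low-speed shaft (chain, 63/21): 405 ÷ 3 = 135 RPM

135 RPM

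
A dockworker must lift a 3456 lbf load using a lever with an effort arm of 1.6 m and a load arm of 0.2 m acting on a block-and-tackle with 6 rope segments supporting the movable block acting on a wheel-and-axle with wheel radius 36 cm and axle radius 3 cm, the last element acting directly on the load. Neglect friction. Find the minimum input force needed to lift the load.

6 lbf

Lever MA = effort arm / load arm = 1.6/0.2 = 8.
Block-and-tackle MA = number of supporting rope parts = 6.
Wheel-and-axle MA = R/r = 36/3 = 12.
Combined ideal MA = 8 × 6 × 12 = 576.
Effort = load / MA = 3456 / 576 = 6 lbf.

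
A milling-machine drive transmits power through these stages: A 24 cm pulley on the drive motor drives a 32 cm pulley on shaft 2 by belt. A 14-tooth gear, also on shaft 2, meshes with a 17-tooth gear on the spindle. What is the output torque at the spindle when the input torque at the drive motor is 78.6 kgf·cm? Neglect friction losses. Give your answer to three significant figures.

After the belt (32/24): 78.6 × 1.3333 = 104.8 kgf·cm
After the gear mesh (17/14): 104.8 × 1.2143 = 127.26 kgf·cm

127 kgf·cm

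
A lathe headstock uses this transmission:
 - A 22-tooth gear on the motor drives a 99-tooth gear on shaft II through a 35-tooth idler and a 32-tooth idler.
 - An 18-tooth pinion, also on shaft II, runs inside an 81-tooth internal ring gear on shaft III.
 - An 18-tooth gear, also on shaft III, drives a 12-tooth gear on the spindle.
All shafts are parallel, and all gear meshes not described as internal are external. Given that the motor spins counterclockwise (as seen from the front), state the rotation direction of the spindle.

counterclockwise

the motor → shaft II: driver → idler → idler → driven is 3 external meshes, 3 reversals → CW.
shaft II → shaft III: internal mesh, same direction → CW.
shaft III → the spindle: external mesh, 1 reversal → CCW.
4 reversals in total — an even number — so the spindle turns the same way as the motor.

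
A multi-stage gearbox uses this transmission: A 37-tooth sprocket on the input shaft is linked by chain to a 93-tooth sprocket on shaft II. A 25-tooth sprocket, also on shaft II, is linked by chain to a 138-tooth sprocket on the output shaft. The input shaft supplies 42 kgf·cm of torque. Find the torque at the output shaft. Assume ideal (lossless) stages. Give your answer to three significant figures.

583 kgf·cm

Chain: ratio = 93/37 = 2.5135; torque at shaft II = 42 × 2.5135 = 105.57 kgf·cm.
Chain: ratio = 138/25 = 5.52; torque at the output shaft = 105.57 × 5.52 = 582.73 kgf·cm.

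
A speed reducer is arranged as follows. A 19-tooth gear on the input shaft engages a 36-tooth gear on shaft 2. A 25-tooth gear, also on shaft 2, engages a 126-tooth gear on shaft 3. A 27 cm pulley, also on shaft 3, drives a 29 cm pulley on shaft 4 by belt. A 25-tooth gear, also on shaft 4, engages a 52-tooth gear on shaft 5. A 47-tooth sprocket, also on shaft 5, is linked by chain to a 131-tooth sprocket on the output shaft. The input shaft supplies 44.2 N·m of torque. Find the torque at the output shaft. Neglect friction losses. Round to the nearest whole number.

After the gear mesh (36/19): 44.2 × 1.8947 = 83.747 N·m
After the gear mesh (126/25): 83.747 × 5.04 = 422.09 N·m
After the belt (29/27): 422.09 × 1.0741 = 453.35 N·m
After the gear mesh (52/25): 453.35 × 2.08 = 942.97 N·m
After the chain (131/47): 942.97 × 2.7872 = 2628.3 N·m

2628 N·m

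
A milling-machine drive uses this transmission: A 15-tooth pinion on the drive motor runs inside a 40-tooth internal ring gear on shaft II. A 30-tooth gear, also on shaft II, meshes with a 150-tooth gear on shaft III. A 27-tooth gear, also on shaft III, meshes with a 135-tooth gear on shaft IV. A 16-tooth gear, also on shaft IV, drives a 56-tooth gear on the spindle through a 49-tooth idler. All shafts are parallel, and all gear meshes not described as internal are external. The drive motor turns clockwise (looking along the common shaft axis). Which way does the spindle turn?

the drive motor → shaft II: internal mesh, same direction → CW.
shaft II → shaft III: external mesh, 1 reversal → CCW.
shaft III → shaft IV: external mesh, 1 reversal → CW.
shaft IV → the spindle: driver → idler → driven is 2 external meshes, 2 reversals → CW.
4 reversals in total — an even number — so the spindle turns the same way as the drive motor.

clockwise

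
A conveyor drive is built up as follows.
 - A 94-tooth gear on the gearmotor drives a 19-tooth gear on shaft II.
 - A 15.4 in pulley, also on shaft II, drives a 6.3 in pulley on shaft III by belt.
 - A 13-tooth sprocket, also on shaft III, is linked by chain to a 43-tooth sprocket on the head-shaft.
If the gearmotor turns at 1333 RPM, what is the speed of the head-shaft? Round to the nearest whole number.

4874 RPM

Gear mesh: ratio = 19/94 = 0.20213, so shaft II turns at 1333 / 0.20213 = 6594.8 RPM.
Belt: ratio = 6.3/15.4 = 0.40909, so shaft III turns at 6594.8 / 0.40909 = 16121 RPM.
Chain: ratio = 43/13 = 3.3077, so the head-shaft turns at 16121 / 3.3077 = 4873.7 RPM.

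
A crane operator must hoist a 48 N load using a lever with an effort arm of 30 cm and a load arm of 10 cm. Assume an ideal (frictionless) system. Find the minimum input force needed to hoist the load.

16 N

Lever MA = effort arm / load arm = 30/10 = 3.
Effort = load / MA = 48 / 3 = 16 N.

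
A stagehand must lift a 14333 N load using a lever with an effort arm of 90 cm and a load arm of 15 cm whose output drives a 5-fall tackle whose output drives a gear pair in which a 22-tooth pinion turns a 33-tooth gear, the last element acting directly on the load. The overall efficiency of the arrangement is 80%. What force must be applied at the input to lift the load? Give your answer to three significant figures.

Lever MA = effort arm / load arm = 90/15 = 6.
Block-and-tackle MA = number of supporting rope parts = 5.
Gear pair MA = 33/22 = 1.5.
Combined ideal MA = 6 × 5 × 1.5 = 45.
Actual MA = 45 × 0.80 = 36.
Effort = load / actual MA = 14333 / 36 = 398.14 N.

398 N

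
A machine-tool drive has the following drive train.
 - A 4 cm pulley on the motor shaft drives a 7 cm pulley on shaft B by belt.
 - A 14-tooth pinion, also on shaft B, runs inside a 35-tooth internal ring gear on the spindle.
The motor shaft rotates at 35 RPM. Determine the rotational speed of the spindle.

8 RPM

belt 7/4 = 1.75 → 35/1.75 = 20 RPM
internal gear 35/14 = 2.5 → 20/2.5 = 8 RPM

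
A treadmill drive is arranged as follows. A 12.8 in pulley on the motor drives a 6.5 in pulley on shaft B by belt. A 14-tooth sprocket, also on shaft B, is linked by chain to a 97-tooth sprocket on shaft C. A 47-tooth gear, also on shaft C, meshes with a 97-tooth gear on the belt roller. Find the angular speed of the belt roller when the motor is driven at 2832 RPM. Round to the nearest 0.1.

Belt: ratio = 6.5/12.8 = 0.50781, so shaft B turns at 2832 / 0.50781 = 5576.9 RPM.
Chain: ratio = 97/14 = 6.9286, so shaft C turns at 5576.9 / 6.9286 = 804.91 RPM.
Gear mesh: ratio = 97/47 = 2.0638, so the belt roller turns at 804.91 / 2.0638 = 390.01 RPM.

390.0 RPM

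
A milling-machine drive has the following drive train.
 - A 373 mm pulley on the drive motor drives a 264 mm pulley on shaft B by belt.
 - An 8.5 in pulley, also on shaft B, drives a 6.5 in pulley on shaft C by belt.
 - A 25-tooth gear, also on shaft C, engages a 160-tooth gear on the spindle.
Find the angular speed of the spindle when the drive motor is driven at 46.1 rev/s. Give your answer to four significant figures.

13.31 rev/s

the drive motor → shaft B (belt, 264/373): 46.1 ÷ 0.70777 = 65.134 rev/s
shaft B → shaft C (belt, 6.5/8.5): 65.134 ÷ 0.76471 = 85.175 rev/s
shaft C → the spindle (gear mesh, 160/25): 85.175 ÷ 6.4 = 13.309 rev/s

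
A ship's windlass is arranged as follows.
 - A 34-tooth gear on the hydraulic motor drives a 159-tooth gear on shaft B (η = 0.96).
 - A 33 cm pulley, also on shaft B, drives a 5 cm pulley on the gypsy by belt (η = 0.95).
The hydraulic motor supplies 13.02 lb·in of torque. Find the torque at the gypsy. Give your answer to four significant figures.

Gear mesh: ratio = 159/34 = 4.6765; torque at shaft B = 13.02 × 4.6765 × 0.96 = 58.452 lb·in.
Belt: ratio = 5/33 = 0.15152; torque at the gypsy = 58.452 × 0.15152 × 0.95 = 8.4136 lb·in.

8.414 lb·in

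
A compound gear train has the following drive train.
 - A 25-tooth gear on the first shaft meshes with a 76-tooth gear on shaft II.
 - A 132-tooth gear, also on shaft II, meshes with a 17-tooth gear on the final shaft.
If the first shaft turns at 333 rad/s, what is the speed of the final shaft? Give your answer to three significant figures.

Gear mesh: ratio = 76/25 = 3.04, so shaft II turns at 333 / 3.04 = 109.54 rad/s.
Gear mesh: ratio = 17/132 = 0.12879, so the final shaft turns at 109.54 / 0.12879 = 850.54 rad/s.

851 rad/s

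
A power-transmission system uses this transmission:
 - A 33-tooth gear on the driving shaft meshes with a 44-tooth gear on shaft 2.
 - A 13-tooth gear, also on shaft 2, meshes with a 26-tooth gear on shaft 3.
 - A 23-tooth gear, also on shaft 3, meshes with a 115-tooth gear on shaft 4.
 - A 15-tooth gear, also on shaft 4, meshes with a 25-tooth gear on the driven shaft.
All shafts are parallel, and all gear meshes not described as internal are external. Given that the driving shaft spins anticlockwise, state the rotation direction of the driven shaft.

the driving shaft → shaft 2: external mesh, 1 reversal → CW.
shaft 2 → shaft 3: external mesh, 1 reversal → CCW.
shaft 3 → shaft 4: external mesh, 1 reversal → CW.
shaft 4 → the driven shaft: external mesh, 1 reversal → CCW.
4 reversals in total — an even number — so the driven shaft turns the same way as the driving shaft.

anticlockwise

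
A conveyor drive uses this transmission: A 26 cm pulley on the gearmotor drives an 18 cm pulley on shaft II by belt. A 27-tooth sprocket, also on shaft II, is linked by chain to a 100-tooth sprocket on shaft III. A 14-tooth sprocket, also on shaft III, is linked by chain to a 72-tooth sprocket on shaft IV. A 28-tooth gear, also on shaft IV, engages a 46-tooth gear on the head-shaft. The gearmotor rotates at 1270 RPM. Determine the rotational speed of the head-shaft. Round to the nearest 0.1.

belt 18/26 = 0.69231 → 1270/0.69231 = 1834.4 RPM
chain 100/27 = 3.7037 → 1834.4/3.7037 = 495.3 RPM
chain 72/14 = 5.1429 → 495.3/5.1429 = 96.308 RPM
gear mesh 46/28 = 1.6429 → 96.308/1.6429 = 58.622 RPM

58.6 RPM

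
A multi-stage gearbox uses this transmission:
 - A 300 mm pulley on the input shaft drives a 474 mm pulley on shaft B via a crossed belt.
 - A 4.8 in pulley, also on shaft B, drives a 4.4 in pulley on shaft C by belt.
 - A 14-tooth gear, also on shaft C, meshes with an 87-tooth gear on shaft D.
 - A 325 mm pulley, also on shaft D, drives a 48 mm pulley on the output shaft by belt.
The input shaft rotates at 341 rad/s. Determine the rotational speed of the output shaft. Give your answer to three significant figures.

Belt: ratio = 474/300 = 1.58, so shaft B turns at 341 / 1.58 = 215.82 rad/s.
Belt: ratio = 4.4/4.8 = 0.91667, so shaft C turns at 215.82 / 0.91667 = 235.44 rad/s.
Gear mesh: ratio = 87/14 = 6.2143, so shaft D turns at 235.44 / 6.2143 = 37.887 rad/s.
Belt: ratio = 48/325 = 0.14769, so the output shaft turns at 37.887 / 0.14769 = 256.53 rad/s.

257 rad/s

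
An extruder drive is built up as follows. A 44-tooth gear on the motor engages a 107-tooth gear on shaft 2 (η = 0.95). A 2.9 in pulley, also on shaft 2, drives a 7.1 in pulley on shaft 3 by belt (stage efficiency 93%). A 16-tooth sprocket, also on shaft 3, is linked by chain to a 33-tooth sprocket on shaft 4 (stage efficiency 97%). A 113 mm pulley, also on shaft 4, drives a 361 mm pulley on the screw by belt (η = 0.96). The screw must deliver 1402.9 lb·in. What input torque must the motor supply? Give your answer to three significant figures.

Overall ratio R = 2.4318 × 2.4483 × 2.0625 × 3.1947 = 39.23; overall efficiency η = 0.95 × 0.93 × 0.97 × 0.96 = 0.8227.
Input torque = output torque / (R × η) = 1402.9 / (39.23 × 0.8227) = 43.467 lb·in.

43.5 lb·in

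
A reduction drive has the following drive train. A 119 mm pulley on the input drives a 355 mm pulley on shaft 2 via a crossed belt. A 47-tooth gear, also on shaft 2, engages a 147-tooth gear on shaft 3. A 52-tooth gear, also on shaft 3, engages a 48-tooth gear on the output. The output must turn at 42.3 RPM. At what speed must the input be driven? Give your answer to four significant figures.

Overall ratio R = 2.9832 × 3.1277 × 0.92308 = 8.6127.
Required input speed = output speed × R = 42.3 × 8.6127 = 364.32 RPM.

364.3 RPM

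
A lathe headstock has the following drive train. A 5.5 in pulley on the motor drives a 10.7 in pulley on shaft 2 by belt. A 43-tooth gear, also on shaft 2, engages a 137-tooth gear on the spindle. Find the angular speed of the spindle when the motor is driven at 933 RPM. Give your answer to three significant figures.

151 RPM

the motor → shaft 2 (belt, 10.7/5.5): 933 ÷ 1.9455 = 479.58 RPM
shaft 2 → the spindle (gear mesh, 137/43): 479.58 ÷ 3.186 = 150.52 RPM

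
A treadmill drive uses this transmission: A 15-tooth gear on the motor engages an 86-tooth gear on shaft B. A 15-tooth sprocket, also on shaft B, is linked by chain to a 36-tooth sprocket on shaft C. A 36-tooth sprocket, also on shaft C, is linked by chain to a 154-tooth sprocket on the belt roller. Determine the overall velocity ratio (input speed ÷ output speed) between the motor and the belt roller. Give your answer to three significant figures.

58.9

Each stage contributes driven/driver: gear mesh 86/15 = 5.7333, chain 36/15 = 2.4, chain 154/36 = 4.2778.
Overall: 5.7333 × 2.4 × 4.2778 = 58.862.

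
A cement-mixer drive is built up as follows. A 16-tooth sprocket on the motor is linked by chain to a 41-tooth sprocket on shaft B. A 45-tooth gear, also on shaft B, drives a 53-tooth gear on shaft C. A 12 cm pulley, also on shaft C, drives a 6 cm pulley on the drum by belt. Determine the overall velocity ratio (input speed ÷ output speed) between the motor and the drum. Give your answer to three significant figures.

1.51

Each stage contributes driven/driver: chain 41/16 = 2.5625, gear mesh 53/45 = 1.1778, belt 6/12 = 0.5.
Overall: 2.5625 × 1.1778 × 0.5 = 1.509.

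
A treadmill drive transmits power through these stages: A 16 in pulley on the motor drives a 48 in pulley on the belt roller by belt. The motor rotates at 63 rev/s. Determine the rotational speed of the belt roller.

the motor → the belt roller (belt, 48/16): 63 ÷ 3 = 21 rev/s

21 rev/s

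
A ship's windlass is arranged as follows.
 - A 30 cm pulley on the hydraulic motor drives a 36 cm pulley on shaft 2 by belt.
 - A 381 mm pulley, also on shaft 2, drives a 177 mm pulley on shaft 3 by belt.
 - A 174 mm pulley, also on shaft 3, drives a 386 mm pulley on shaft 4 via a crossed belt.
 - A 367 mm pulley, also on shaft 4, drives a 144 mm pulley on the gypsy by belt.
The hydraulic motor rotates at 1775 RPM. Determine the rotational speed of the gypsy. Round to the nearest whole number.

3658 RPM

belt 36/30 = 1.2 → 1775/1.2 = 1479.2 RPM
belt 177/381 = 0.46457 → 1479.2/0.46457 = 3184 RPM
belt 386/174 = 2.2184 → 3184/2.2184 = 1435.3 RPM
belt 144/367 = 0.39237 → 1435.3/0.39237 = 3657.9 RPM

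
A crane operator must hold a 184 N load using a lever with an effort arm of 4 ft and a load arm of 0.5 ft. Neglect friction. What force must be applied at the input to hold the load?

Lever MA = effort arm / load arm = 4/0.5 = 8.
Effort = load / MA = 184 / 8 = 23 N.

23 N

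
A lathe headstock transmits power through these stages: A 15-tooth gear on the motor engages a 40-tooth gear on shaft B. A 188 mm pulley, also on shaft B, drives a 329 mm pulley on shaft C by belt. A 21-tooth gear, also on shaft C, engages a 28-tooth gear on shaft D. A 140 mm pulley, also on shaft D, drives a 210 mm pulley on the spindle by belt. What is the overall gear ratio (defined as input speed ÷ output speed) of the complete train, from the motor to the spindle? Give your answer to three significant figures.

9.33

Each stage contributes driven/driver: gear mesh 40/15 = 2.6667, belt 329/188 = 1.75, gear mesh 28/21 = 1.3333, belt 210/140 = 1.5.
Overall: 2.6667 × 1.75 × 1.3333 × 1.5 = 9.3333.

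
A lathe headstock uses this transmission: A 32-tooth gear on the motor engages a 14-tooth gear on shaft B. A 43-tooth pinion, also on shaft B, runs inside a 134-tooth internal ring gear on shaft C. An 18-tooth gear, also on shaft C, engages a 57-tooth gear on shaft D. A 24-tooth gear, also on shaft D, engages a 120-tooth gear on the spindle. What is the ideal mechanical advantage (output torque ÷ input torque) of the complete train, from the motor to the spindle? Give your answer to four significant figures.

21.59

Each stage contributes driven/driver: gear mesh 14/32 = 0.4375, internal gear 134/43 = 3.1163, gear mesh 57/18 = 3.1667, gear mesh 120/24 = 5.
Overall: 0.4375 × 3.1163 × 3.1667 × 5 = 21.587.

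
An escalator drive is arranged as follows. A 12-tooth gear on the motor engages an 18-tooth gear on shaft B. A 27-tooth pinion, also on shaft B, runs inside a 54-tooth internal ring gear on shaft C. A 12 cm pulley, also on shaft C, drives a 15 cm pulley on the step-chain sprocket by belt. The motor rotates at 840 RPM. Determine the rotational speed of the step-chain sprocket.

Gear mesh: ratio = 18/12 = 1.5, so shaft B turns at 840 / 1.5 = 560 RPM.
Internal gear: ratio = 54/27 = 2, so shaft C turns at 560 / 2 = 280 RPM.
Belt: ratio = 15/12 = 1.25, so the step-chain sprocket turns at 280 / 1.25 = 224 RPM.

224 RPM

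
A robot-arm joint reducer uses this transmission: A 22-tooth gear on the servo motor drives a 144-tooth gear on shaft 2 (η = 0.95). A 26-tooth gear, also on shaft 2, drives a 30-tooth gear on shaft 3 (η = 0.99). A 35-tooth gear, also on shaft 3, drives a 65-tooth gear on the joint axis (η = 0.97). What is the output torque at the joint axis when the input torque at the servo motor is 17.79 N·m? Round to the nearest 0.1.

After the gear mesh (144/22): 17.79 × 6.5455 × 0.95 = 110.62 N·m
After the gear mesh (30/26): 110.62 × 1.1538 × 0.99 = 126.36 N·m
After the gear mesh (65/35): 126.36 × 1.8571 × 0.97 = 227.64 N·m

227.6 N·m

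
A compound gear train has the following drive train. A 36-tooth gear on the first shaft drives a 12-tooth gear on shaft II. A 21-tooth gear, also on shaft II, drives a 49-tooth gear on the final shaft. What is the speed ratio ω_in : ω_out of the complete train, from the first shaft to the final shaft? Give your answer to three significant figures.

0.778

Each stage contributes driven/driver: gear mesh 12/36 = 0.33333, gear mesh 49/21 = 2.3333.
Overall: 0.33333 × 2.3333 = 0.77778.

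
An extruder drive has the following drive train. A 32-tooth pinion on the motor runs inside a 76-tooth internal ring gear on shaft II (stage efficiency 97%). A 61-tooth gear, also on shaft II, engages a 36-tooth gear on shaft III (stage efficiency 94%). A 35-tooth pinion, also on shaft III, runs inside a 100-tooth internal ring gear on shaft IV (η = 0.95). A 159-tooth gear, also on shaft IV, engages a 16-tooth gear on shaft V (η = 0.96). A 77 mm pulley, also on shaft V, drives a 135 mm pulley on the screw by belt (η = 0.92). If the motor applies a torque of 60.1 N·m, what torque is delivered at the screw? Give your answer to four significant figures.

internal gear 76/32 = 2.375 → τ = 60.1·2.375·0.97 = 138.46 N·m
gear mesh 36/61 = 0.59016 → τ = 138.46·0.59016·0.94 = 76.809 N·m
internal gear 100/35 = 2.8571 → τ = 76.809·2.8571·0.95 = 208.48 N·m
gear mesh 16/159 = 0.10063 → τ = 208.48·0.10063·0.96 = 20.14 N·m
belt 135/77 = 1.7532 → τ = 20.14·1.7532·0.92 = 32.486 N·m

32.49 N·m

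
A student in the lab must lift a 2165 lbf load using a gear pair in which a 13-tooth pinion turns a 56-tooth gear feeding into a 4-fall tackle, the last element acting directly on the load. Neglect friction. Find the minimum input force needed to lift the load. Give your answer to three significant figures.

126 lbf

Gear pair MA = 56/13 = 4.3077.
Block-and-tackle MA = number of supporting rope parts = 4.
Combined ideal MA = 4.3077 × 4 = 17.231.
Effort = load / MA = 2165 / 17.231 = 125.65 lbf.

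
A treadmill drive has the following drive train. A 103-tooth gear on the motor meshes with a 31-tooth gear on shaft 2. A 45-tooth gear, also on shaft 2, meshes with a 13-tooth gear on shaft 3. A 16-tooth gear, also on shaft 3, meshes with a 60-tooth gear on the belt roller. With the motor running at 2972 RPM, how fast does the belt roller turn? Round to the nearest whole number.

gear mesh 31/103 = 0.30097 → 2972/0.30097 = 9874.7 RPM
gear mesh 13/45 = 0.28889 → 9874.7/0.28889 = 34182 RPM
gear mesh 60/16 = 3.75 → 34182/3.75 = 9115.1 RPM

9115 RPM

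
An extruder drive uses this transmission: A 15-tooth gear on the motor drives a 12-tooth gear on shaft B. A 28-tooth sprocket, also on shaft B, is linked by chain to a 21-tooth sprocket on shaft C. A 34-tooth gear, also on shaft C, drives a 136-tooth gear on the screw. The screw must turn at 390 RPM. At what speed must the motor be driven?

936 RPM

Overall ratio R = 0.8 × 0.75 × 4 = 2.4.
Required input speed = output speed × R = 390 × 2.4 = 936 RPM.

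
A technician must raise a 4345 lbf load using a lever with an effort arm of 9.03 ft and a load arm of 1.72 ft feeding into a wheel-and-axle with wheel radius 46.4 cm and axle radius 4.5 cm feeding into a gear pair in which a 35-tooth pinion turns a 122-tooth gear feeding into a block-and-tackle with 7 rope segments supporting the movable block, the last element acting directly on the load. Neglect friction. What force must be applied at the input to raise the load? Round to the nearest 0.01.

Lever MA = effort arm / load arm = 9.03/1.72 = 5.25.
Wheel-and-axle MA = R/r = 46.4/4.5 = 10.311.
Gear pair MA = 122/35 = 3.4857.
Block-and-tackle MA = number of supporting rope parts = 7.
Combined ideal MA = 5.25 × 10.311 × 3.4857 × 7 = 1320.9.
Effort = load / MA = 4345 / 1320.9 = 3.2895 lbf.

3.29 lbf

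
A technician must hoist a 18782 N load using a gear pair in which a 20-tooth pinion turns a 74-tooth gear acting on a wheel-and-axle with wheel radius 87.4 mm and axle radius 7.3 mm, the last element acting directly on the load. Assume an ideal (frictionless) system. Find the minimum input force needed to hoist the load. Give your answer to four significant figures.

424.0 N

Gear pair MA = 74/20 = 3.7.
Wheel-and-axle MA = R/r = 87.4/7.3 = 11.973.
Combined ideal MA = 3.7 × 11.973 = 44.299.
Effort = load / MA = 18782 / 44.299 = 423.99 N.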